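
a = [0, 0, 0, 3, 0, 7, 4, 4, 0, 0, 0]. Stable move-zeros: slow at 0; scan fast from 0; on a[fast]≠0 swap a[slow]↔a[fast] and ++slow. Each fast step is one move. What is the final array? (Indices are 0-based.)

[3, 7, 4, 4, 0, 0, 0, 0, 0, 0, 0]

slow=0 fast=0: a[fast]=0, fast++
slow=0 fast=1: a[fast]=0, fast++
slow=0 fast=2: a[fast]=0, fast++
slow=0 fast=3: a[fast]=3≠0 swap→a[0]=3, slow++,fast++
slow=1 fast=4: a[fast]=0, fast++
slow=1 fast=5: a[fast]=7≠0 swap→a[1]=7, slow++,fast++
slow=2 fast=6: a[fast]=4≠0 swap→a[2]=4, slow++,fast++
slow=3 fast=7: a[fast]=4≠0 swap→a[3]=4, slow++,fast++
slow=4 fast=8: a[fast]=0, fast++
slow=4 fast=9: a[fast]=0, fast++
slow=4 fast=10: a[fast]=0, fast++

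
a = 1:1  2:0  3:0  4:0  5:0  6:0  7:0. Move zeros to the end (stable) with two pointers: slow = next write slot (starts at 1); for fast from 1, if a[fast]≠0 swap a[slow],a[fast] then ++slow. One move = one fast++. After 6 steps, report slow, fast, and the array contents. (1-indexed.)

slow=2, fast=7, a=[1, 0, 0, 0, 0, 0, 0]

slow=1 fast=1: a[fast]=1≠0 swap→a[1]=1, slow++,fast++
slow=2 fast=2: a[fast]=0, fast++
slow=2 fast=3: a[fast]=0, fast++
slow=2 fast=4: a[fast]=0, fast++
slow=2 fast=5: a[fast]=0, fast++
slow=2 fast=6: a[fast]=0, fast++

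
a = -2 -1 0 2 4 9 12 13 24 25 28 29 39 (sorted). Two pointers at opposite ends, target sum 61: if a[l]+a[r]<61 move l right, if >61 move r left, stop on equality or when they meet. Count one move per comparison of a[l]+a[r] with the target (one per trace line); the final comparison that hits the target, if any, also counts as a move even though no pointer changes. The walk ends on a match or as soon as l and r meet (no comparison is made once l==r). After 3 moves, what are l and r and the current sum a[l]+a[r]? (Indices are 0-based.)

[0,12] -2+39=37 <61 → l++
[1,12] -1+39=38 <61 → l++
[2,12] 0+39=39 <61 → l++

l=3, r=12, sum=41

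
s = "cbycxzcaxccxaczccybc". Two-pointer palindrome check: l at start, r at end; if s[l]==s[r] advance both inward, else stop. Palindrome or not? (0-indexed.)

l=0 r=19: 'c'=='c', l++,r--
l=1 r=18: 'b'=='b', l++,r--
l=2 r=17: 'y'=='y', l++,r--
l=3 r=16: 'c'=='c', l++,r--
l=4 r=15: 'x'!='c', stop

not a palindrome (mismatch at 4,15)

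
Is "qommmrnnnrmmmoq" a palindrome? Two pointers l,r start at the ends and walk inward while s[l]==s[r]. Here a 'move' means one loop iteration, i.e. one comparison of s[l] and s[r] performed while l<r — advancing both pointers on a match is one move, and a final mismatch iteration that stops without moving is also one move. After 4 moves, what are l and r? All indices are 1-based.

l=5, r=11

l=1 r=15: 'q'=='q', l++,r--
l=2 r=14: 'o'=='o', l++,r--
l=3 r=13: 'm'=='m', l++,r--
l=4 r=12: 'm'=='m', l++,r--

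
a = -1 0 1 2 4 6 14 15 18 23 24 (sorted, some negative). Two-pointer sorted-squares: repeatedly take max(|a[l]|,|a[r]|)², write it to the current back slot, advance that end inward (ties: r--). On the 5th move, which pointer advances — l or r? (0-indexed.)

r

l=0 r=10: |-1|<=|24| out[10]=576, r--
l=0 r=9: |-1|<=|23| out[9]=529, r--
l=0 r=8: |-1|<=|18| out[8]=324, r--
l=0 r=7: |-1|<=|15| out[7]=225, r--
l=0 r=6: |-1|<=|14| out[6]=196, r--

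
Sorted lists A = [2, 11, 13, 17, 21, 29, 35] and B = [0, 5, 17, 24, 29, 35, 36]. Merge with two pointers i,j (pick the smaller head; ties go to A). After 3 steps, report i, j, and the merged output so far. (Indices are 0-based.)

i=1, j=2, merged so far=[0, 2, 5]

[i=0,j=0] A[i]=2>B[j]=0 take 0 → j++
[i=0,j=1] A[i]=2<=B[j]=5 take 2 → i++
[i=1,j=1] A[i]=11>B[j]=5 take 5 → j++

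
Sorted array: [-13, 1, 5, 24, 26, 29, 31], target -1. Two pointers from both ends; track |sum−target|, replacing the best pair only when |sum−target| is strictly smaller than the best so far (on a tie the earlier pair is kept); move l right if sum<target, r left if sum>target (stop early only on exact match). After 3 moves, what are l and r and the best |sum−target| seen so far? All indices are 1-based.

l=1, r=4, best |Δ|=14

l=1 r=7: -13+31=18 d=19 *, r--
l=1 r=6: -13+29=16 d=17 *, r--
l=1 r=5: -13+26=13 d=14 *, r--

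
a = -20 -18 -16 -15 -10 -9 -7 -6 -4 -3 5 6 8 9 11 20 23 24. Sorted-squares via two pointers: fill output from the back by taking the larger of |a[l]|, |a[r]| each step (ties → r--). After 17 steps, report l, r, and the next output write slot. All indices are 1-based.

l=10, r=10, next write slot=1

[1,18] |-20|<=|24| out[18]=576 → r--
[1,17] |-20|<=|23| out[17]=529 → r--
[1,16] |-20|<=|20| out[16]=400 → r--
[1,15] |-20|>|11| out[15]=400 → l++
[2,15] |-18|>|11| out[14]=324 → l++
[3,15] |-16|>|11| out[13]=256 → l++
[4,15] |-15|>|11| out[12]=225 → l++
[5,15] |-10|<=|11| out[11]=121 → r--
[5,14] |-10|>|9| out[10]=100 → l++
[6,14] |-9|<=|9| out[9]=81 → r--
[6,13] |-9|>|8| out[8]=81 → l++
[7,13] |-7|<=|8| out[7]=64 → r--
[7,12] |-7|>|6| out[6]=49 → l++
[8,12] |-6|<=|6| out[5]=36 → r--
[8,11] |-6|>|5| out[4]=36 → l++
[9,11] |-4|<=|5| out[3]=25 → r--
[9,10] |-4|>|-3| out[2]=16 → l++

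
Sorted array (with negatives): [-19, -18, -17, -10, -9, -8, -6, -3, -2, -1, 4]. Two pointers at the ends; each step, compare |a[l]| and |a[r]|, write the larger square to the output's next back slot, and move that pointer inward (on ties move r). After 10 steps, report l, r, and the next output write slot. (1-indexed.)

l=10, r=10, next write slot=1

l=1 r=11: |-19|>|4| out[11]=361, l++
l=2 r=11: |-18|>|4| out[10]=324, l++
l=3 r=11: |-17|>|4| out[9]=289, l++
l=4 r=11: |-10|>|4| out[8]=100, l++
l=5 r=11: |-9|>|4| out[7]=81, l++
l=6 r=11: |-8|>|4| out[6]=64, l++
l=7 r=11: |-6|>|4| out[5]=36, l++
l=8 r=11: |-3|<=|4| out[4]=16, r--
l=8 r=10: |-3|>|-1| out[3]=9, l++
l=9 r=10: |-2|>|-1| out[2]=4, l++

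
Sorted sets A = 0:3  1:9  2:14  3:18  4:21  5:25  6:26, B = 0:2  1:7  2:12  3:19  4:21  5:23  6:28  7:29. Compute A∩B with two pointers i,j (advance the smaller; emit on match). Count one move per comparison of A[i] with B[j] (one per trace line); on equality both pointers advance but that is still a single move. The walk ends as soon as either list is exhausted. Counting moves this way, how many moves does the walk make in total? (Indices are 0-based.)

[i=0,j=0] 3>2 → j++
[i=0,j=1] 3<7 → i++
[i=1,j=1] 9>7 → j++
[i=1,j=2] 9<12 → i++
[i=2,j=2] 14>12 → j++
[i=2,j=3] 14<19 → i++
[i=3,j=3] 18<19 → i++
[i=4,j=3] 21>19 → j++
[i=4,j=4] 21==21 emit → i++,j++
[i=5,j=5] 25>23 → j++
[i=5,j=6] 25<28 → i++
[i=6,j=6] 26<28 → i++

12 moves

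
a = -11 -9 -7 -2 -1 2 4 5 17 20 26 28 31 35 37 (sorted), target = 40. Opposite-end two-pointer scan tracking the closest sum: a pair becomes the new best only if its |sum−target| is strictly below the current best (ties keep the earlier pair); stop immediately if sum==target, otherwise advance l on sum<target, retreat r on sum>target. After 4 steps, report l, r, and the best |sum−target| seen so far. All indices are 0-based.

[0,14] -11+37=26 d=14 * → l++
[1,14] -9+37=28 d=12 * → l++
[2,14] -7+37=30 d=10 * → l++
[3,14] -2+37=35 d=5 * → l++

l=4, r=14, best |Δ|=5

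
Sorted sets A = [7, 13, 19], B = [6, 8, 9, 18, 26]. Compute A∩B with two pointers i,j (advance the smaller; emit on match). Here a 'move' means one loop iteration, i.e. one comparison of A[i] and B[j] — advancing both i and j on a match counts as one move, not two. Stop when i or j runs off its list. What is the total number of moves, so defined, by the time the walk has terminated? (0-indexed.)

7 moves

[i=0,j=0] 7>6 → j++
[i=0,j=1] 7<8 → i++
[i=1,j=1] 13>8 → j++
[i=1,j=2] 13>9 → j++
[i=1,j=3] 13<18 → i++
[i=2,j=3] 19>18 → j++
[i=2,j=4] 19<26 → i++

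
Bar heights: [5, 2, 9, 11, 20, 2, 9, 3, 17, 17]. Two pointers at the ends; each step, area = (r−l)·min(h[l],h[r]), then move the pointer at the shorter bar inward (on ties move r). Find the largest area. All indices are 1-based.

max area = 85

l=1 r=10: min(5,17)*9=45 best=45 *, l++
l=2 r=10: min(2,17)*8=16 best=45, l++
l=3 r=10: min(9,17)*7=63 best=63 *, l++
l=4 r=10: min(11,17)*6=66 best=66 *, l++
l=5 r=10: min(20,17)*5=85 best=85 *, r--
l=5 r=9: min(20,17)*4=68 best=85, r--
l=5 r=8: min(20,3)*3=9 best=85, r--
l=5 r=7: min(20,9)*2=18 best=85, r--
l=5 r=6: min(20,2)*1=2 best=85, r--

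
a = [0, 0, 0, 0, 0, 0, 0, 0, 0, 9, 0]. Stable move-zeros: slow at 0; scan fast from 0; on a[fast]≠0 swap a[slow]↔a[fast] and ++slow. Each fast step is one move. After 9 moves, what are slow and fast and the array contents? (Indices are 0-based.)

slow=0 fast=0: a[fast]=0, fast++
slow=0 fast=1: a[fast]=0, fast++
slow=0 fast=2: a[fast]=0, fast++
slow=0 fast=3: a[fast]=0, fast++
slow=0 fast=4: a[fast]=0, fast++
slow=0 fast=5: a[fast]=0, fast++
slow=0 fast=6: a[fast]=0, fast++
slow=0 fast=7: a[fast]=0, fast++
slow=0 fast=8: a[fast]=0, fast++

slow=0, fast=9, a=[0, 0, 0, 0, 0, 0, 0, 0, 0, 9, 0]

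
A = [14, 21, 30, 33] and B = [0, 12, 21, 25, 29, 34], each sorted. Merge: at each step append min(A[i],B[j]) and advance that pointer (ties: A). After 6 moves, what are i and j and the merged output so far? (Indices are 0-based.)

i=0 j=0: A[i]=14>B[j]=0 take 0, j++
i=0 j=1: A[i]=14>B[j]=12 take 12, j++
i=0 j=2: A[i]=14<=B[j]=21 take 14, i++
i=1 j=2: A[i]=21<=B[j]=21 take 21, i++
i=2 j=2: A[i]=30>B[j]=21 take 21, j++
i=2 j=3: A[i]=30>B[j]=25 take 25, j++

i=2, j=4, merged so far=[0, 12, 14, 21, 21, 25]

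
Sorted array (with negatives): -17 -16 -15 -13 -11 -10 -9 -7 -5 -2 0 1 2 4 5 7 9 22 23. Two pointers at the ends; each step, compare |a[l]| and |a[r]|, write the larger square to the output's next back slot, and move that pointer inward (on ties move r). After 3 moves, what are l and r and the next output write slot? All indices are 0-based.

l=1, r=16, next write slot=15

l=0 r=18: |-17|<=|23| out[18]=529, r--
l=0 r=17: |-17|<=|22| out[17]=484, r--
l=0 r=16: |-17|>|9| out[16]=289, l++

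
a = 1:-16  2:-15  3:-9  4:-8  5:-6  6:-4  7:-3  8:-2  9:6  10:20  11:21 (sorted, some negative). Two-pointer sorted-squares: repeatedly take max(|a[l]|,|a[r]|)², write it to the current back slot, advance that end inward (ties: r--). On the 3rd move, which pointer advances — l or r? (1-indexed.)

l

[1,11] |-16|<=|21| out[11]=441 → r--
[1,10] |-16|<=|20| out[10]=400 → r--
[1,9] |-16|>|6| out[9]=256 → l++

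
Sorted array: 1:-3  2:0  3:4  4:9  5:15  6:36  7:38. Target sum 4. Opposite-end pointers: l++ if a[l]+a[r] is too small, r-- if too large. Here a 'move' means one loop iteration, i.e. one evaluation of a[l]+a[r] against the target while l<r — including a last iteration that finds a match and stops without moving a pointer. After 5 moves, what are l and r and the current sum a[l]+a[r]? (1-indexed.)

l=2, r=3, sum=4

[1,7] -3+38=35 >4 → r--
[1,6] -3+36=33 >4 → r--
[1,5] -3+15=12 >4 → r--
[1,4] -3+9=6 >4 → r--
[1,3] -3+4=1 <4 → l++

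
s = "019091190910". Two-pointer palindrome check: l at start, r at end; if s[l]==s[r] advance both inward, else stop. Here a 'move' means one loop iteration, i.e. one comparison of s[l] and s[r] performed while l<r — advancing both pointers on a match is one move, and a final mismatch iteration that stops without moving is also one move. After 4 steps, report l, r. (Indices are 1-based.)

[1,12] '0'=='0' → l++,r--
[2,11] '1'=='1' → l++,r--
[3,10] '9'=='9' → l++,r--
[4,9] '0'=='0' → l++,r--

l=5, r=8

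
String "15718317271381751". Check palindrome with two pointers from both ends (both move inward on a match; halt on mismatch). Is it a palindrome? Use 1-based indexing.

palindrome

l=1 r=17: '1'=='1', l++,r--
l=2 r=16: '5'=='5', l++,r--
l=3 r=15: '7'=='7', l++,r--
l=4 r=14: '1'=='1', l++,r--
l=5 r=13: '8'=='8', l++,r--
l=6 r=12: '3'=='3', l++,r--
l=7 r=11: '1'=='1', l++,r--
l=8 r=10: '7'=='7', l++,r--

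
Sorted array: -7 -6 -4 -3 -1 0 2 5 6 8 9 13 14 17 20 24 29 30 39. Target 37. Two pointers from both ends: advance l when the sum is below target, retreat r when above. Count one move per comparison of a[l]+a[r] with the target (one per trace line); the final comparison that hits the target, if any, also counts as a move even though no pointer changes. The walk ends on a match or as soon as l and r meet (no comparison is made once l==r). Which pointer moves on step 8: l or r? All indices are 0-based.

l

l=0 r=18: -7+39=32 <37, l++
l=1 r=18: -6+39=33 <37, l++
l=2 r=18: -4+39=35 <37, l++
l=3 r=18: -3+39=36 <37, l++
l=4 r=18: -1+39=38 >37, r--
l=4 r=17: -1+30=29 <37, l++
l=5 r=17: 0+30=30 <37, l++
l=6 r=17: 2+30=32 <37, l++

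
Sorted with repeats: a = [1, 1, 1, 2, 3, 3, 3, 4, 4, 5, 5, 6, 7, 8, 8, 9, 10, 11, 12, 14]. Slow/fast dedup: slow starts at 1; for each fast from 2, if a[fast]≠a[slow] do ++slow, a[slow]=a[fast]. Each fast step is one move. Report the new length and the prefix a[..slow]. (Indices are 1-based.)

slow=1 fast=2: a[fast]=1=a[slow] dup, fast++
slow=1 fast=3: a[fast]=1=a[slow] dup, fast++
slow=1 fast=4: a[fast]=2≠a[slow]=1 write a[2]=2, slow++,fast++
slow=2 fast=5: a[fast]=3≠a[slow]=2 write a[3]=3, slow++,fast++
slow=3 fast=6: a[fast]=3=a[slow] dup, fast++
slow=3 fast=7: a[fast]=3=a[slow] dup, fast++
slow=3 fast=8: a[fast]=4≠a[slow]=3 write a[4]=4, slow++,fast++
slow=4 fast=9: a[fast]=4=a[slow] dup, fast++
slow=4 fast=10: a[fast]=5≠a[slow]=4 write a[5]=5, slow++,fast++
slow=5 fast=11: a[fast]=5=a[slow] dup, fast++
slow=5 fast=12: a[fast]=6≠a[slow]=5 write a[6]=6, slow++,fast++
slow=6 fast=13: a[fast]=7≠a[slow]=6 write a[7]=7, slow++,fast++
slow=7 fast=14: a[fast]=8≠a[slow]=7 write a[8]=8, slow++,fast++
slow=8 fast=15: a[fast]=8=a[slow] dup, fast++
slow=8 fast=16: a[fast]=9≠a[slow]=8 write a[9]=9, slow++,fast++
slow=9 fast=17: a[fast]=10≠a[slow]=9 write a[10]=10, slow++,fast++
slow=10 fast=18: a[fast]=11≠a[slow]=10 write a[11]=11, slow++,fast++
slow=11 fast=19: a[fast]=12≠a[slow]=11 write a[12]=12, slow++,fast++
slow=12 fast=20: a[fast]=14≠a[slow]=12 write a[13]=14, slow++,fast++

length 13; prefix = [1, 2, 3, 4, 5, 6, 7, 8, 9, 10, 11, 12, 14]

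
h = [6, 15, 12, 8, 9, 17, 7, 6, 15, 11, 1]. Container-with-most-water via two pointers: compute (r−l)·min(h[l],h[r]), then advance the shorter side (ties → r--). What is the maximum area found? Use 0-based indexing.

[0,10] min(6,1)*10=10 best=10 * → r--
[0,9] min(6,11)*9=54 best=54 * → l++
[1,9] min(15,11)*8=88 best=88 * → r--
[1,8] min(15,15)*7=105 best=105 * → r--
[1,7] min(15,6)*6=36 best=105 → r--
[1,6] min(15,7)*5=35 best=105 → r--
[1,5] min(15,17)*4=60 best=105 → l++
[2,5] min(12,17)*3=36 best=105 → l++
[3,5] min(8,17)*2=16 best=105 → l++
[4,5] min(9,17)*1=9 best=105 → l++

max area = 105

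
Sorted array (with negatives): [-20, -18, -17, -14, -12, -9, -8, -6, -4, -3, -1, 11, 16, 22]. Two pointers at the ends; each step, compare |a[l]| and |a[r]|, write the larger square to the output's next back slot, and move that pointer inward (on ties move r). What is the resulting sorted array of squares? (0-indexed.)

[1, 9, 16, 36, 64, 81, 121, 144, 196, 256, 289, 324, 400, 484]

[0,13] |-20|<=|22| out[13]=484 → r--
[0,12] |-20|>|16| out[12]=400 → l++
[1,12] |-18|>|16| out[11]=324 → l++
[2,12] |-17|>|16| out[10]=289 → l++
[3,12] |-14|<=|16| out[9]=256 → r--
[3,11] |-14|>|11| out[8]=196 → l++
[4,11] |-12|>|11| out[7]=144 → l++
[5,11] |-9|<=|11| out[6]=121 → r--
[5,10] |-9|>|-1| out[5]=81 → l++
[6,10] |-8|>|-1| out[4]=64 → l++
[7,10] |-6|>|-1| out[3]=36 → l++
[8,10] |-4|>|-1| out[2]=16 → l++
[9,10] |-3|>|-1| out[1]=9 → l++
[10,10] |-1|<=|-1| out[0]=1 → r--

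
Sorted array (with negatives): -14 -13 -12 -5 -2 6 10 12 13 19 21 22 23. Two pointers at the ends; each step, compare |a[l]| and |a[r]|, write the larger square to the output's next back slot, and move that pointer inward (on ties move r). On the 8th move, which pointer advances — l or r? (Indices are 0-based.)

[0,12] |-14|<=|23| out[12]=529 → r--
[0,11] |-14|<=|22| out[11]=484 → r--
[0,10] |-14|<=|21| out[10]=441 → r--
[0,9] |-14|<=|19| out[9]=361 → r--
[0,8] |-14|>|13| out[8]=196 → l++
[1,8] |-13|<=|13| out[7]=169 → r--
[1,7] |-13|>|12| out[6]=169 → l++
[2,7] |-12|<=|12| out[5]=144 → r--

r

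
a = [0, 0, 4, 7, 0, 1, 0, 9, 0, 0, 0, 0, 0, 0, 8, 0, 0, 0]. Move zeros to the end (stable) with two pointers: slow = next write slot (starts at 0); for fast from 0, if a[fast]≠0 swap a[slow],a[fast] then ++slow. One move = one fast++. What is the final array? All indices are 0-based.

(s=0,f=0) a[fast]=0 → fast++
(s=0,f=1) a[fast]=0 → fast++
(s=0,f=2) a[fast]=4≠0 swap→a[0]=4 → slow++,fast++
(s=1,f=3) a[fast]=7≠0 swap→a[1]=7 → slow++,fast++
(s=2,f=4) a[fast]=0 → fast++
(s=2,f=5) a[fast]=1≠0 swap→a[2]=1 → slow++,fast++
(s=3,f=6) a[fast]=0 → fast++
(s=3,f=7) a[fast]=9≠0 swap→a[3]=9 → slow++,fast++
(s=4,f=8) a[fast]=0 → fast++
(s=4,f=9) a[fast]=0 → fast++
(s=4,f=10) a[fast]=0 → fast++
(s=4,f=11) a[fast]=0 → fast++
(s=4,f=12) a[fast]=0 → fast++
(s=4,f=13) a[fast]=0 → fast++
(s=4,f=14) a[fast]=8≠0 swap→a[4]=8 → slow++,fast++
(s=5,f=15) a[fast]=0 → fast++
(s=5,f=16) a[fast]=0 → fast++
(s=5,f=17) a[fast]=0 → fast++

[4, 7, 1, 9, 8, 0, 0, 0, 0, 0, 0, 0, 0, 0, 0, 0, 0, 0]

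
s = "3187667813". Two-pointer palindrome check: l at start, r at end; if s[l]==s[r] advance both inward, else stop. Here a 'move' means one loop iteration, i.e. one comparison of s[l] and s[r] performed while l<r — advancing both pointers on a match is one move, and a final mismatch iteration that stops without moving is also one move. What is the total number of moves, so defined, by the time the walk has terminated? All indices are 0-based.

l=0 r=9: '3'=='3', l++,r--
l=1 r=8: '1'=='1', l++,r--
l=2 r=7: '8'=='8', l++,r--
l=3 r=6: '7'=='7', l++,r--
l=4 r=5: '6'=='6', l++,r--

5 moves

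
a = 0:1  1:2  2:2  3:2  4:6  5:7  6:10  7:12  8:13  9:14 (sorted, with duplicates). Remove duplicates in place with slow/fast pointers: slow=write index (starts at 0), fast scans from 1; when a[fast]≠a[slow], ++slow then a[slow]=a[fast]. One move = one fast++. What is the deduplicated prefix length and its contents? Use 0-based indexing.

length 8; prefix = [1, 2, 6, 7, 10, 12, 13, 14]

slow=0 fast=1: a[fast]=2≠a[slow]=1 write a[1]=2, slow++,fast++
slow=1 fast=2: a[fast]=2=a[slow] dup, fast++
slow=1 fast=3: a[fast]=2=a[slow] dup, fast++
slow=1 fast=4: a[fast]=6≠a[slow]=2 write a[2]=6, slow++,fast++
slow=2 fast=5: a[fast]=7≠a[slow]=6 write a[3]=7, slow++,fast++
slow=3 fast=6: a[fast]=10≠a[slow]=7 write a[4]=10, slow++,fast++
slow=4 fast=7: a[fast]=12≠a[slow]=10 write a[5]=12, slow++,fast++
slow=5 fast=8: a[fast]=13≠a[slow]=12 write a[6]=13, slow++,fast++
slow=6 fast=9: a[fast]=14≠a[slow]=13 write a[7]=14, slow++,fast++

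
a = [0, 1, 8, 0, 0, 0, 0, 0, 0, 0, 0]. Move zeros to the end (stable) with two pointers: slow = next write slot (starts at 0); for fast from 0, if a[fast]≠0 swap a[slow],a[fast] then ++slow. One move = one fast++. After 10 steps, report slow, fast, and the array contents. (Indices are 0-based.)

(s=0,f=0) a[fast]=0 → fast++
(s=0,f=1) a[fast]=1≠0 swap→a[0]=1 → slow++,fast++
(s=1,f=2) a[fast]=8≠0 swap→a[1]=8 → slow++,fast++
(s=2,f=3) a[fast]=0 → fast++
(s=2,f=4) a[fast]=0 → fast++
(s=2,f=5) a[fast]=0 → fast++
(s=2,f=6) a[fast]=0 → fast++
(s=2,f=7) a[fast]=0 → fast++
(s=2,f=8) a[fast]=0 → fast++
(s=2,f=9) a[fast]=0 → fast++

slow=2, fast=10, a=[1, 8, 0, 0, 0, 0, 0, 0, 0, 0, 0]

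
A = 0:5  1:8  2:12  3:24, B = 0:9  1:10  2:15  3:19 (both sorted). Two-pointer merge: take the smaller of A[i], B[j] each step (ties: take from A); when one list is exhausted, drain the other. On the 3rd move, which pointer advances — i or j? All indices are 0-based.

j

i=0 j=0: A[i]=5<=B[j]=9 take 5, i++
i=1 j=0: A[i]=8<=B[j]=9 take 8, i++
i=2 j=0: A[i]=12>B[j]=9 take 9, j++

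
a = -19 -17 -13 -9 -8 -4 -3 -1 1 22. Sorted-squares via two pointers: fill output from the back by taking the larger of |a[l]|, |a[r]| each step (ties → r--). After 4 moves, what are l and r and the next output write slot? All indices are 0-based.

l=0 r=9: |-19|<=|22| out[9]=484, r--
l=0 r=8: |-19|>|1| out[8]=361, l++
l=1 r=8: |-17|>|1| out[7]=289, l++
l=2 r=8: |-13|>|1| out[6]=169, l++

l=3, r=8, next write slot=5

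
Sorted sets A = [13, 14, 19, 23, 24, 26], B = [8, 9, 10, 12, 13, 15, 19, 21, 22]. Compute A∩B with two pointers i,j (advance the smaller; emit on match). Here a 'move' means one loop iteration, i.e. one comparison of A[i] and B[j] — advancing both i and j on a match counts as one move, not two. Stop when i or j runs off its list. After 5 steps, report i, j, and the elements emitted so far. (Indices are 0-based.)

[i=0,j=0] 13>8 → j++
[i=0,j=1] 13>9 → j++
[i=0,j=2] 13>10 → j++
[i=0,j=3] 13>12 → j++
[i=0,j=4] 13==13 emit → i++,j++

i=1, j=5, emitted=[13]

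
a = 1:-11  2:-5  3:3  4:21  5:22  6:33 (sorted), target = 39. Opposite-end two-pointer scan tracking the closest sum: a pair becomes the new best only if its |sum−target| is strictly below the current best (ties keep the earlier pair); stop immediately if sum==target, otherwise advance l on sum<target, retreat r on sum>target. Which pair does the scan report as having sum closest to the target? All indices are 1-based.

pair (3, 33) with sum 36 (|Δ|=3)

l=1 r=6: -11+33=22 d=17 *, l++
l=2 r=6: -5+33=28 d=11 *, l++
l=3 r=6: 3+33=36 d=3 *, l++
l=4 r=6: 21+33=54 d=15, r--
l=4 r=5: 21+22=43 d=4, r--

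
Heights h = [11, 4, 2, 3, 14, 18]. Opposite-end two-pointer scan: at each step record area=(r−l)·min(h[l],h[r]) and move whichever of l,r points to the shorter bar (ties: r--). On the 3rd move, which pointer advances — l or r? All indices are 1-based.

l=1 r=6: min(11,18)*5=55 best=55 *, l++
l=2 r=6: min(4,18)*4=16 best=55, l++
l=3 r=6: min(2,18)*3=6 best=55, l++

l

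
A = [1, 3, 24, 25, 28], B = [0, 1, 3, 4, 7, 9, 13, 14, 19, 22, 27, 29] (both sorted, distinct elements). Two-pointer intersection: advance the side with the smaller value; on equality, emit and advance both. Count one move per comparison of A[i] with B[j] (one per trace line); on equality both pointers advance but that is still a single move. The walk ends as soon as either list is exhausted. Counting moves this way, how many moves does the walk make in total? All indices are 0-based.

i=0 j=0: 1>0, j++
i=0 j=1: 1==1 emit, i++,j++
i=1 j=2: 3==3 emit, i++,j++
i=2 j=3: 24>4, j++
i=2 j=4: 24>7, j++
i=2 j=5: 24>9, j++
i=2 j=6: 24>13, j++
i=2 j=7: 24>14, j++
i=2 j=8: 24>19, j++
i=2 j=9: 24>22, j++
i=2 j=10: 24<27, i++
i=3 j=10: 25<27, i++
i=4 j=10: 28>27, j++
i=4 j=11: 28<29, i++

14 moves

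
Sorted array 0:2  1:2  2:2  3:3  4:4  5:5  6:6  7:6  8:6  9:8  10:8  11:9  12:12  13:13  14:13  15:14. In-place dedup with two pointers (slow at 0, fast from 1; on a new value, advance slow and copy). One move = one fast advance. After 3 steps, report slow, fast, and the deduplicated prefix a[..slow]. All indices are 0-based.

slow=1, fast=4, prefix=[2, 3]

(s=0,f=1) a[fast]=2=a[slow] dup → fast++
(s=0,f=2) a[fast]=2=a[slow] dup → fast++
(s=0,f=3) a[fast]=3≠a[slow]=2 write a[1]=3 → slow++,fast++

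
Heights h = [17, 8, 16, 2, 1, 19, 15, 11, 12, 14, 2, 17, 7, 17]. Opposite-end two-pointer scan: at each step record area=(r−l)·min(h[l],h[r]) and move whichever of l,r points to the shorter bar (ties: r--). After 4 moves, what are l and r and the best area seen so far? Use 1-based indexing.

l=1, r=10, best area=221

l=1 r=14: min(17,17)*13=221 best=221 *, r--
l=1 r=13: min(17,7)*12=84 best=221, r--
l=1 r=12: min(17,17)*11=187 best=221, r--
l=1 r=11: min(17,2)*10=20 best=221, r--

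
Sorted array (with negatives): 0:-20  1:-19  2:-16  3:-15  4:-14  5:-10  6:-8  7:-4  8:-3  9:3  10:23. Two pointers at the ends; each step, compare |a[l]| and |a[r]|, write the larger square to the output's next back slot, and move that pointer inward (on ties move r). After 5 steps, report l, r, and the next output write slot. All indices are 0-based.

l=4, r=9, next write slot=5

l=0 r=10: |-20|<=|23| out[10]=529, r--
l=0 r=9: |-20|>|3| out[9]=400, l++
l=1 r=9: |-19|>|3| out[8]=361, l++
l=2 r=9: |-16|>|3| out[7]=256, l++
l=3 r=9: |-15|>|3| out[6]=225, l++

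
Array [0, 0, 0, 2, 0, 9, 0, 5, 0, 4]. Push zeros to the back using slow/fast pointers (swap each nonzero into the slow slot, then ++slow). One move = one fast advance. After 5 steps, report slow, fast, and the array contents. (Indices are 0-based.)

slow=1, fast=5, a=[2, 0, 0, 0, 0, 9, 0, 5, 0, 4]

slow=0 fast=0: a[fast]=0, fast++
slow=0 fast=1: a[fast]=0, fast++
slow=0 fast=2: a[fast]=0, fast++
slow=0 fast=3: a[fast]=2≠0 swap→a[0]=2, slow++,fast++
slow=1 fast=4: a[fast]=0, fast++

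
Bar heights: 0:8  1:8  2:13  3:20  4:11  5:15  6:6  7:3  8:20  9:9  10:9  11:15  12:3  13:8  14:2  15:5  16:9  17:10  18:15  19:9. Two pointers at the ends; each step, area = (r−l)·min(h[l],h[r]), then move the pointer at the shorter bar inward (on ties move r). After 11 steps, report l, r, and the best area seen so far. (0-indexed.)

l=0 r=19: min(8,9)*19=152 best=152 *, l++
l=1 r=19: min(8,9)*18=144 best=152, l++
l=2 r=19: min(13,9)*17=153 best=153 *, r--
l=2 r=18: min(13,15)*16=208 best=208 *, l++
l=3 r=18: min(20,15)*15=225 best=225 *, r--
l=3 r=17: min(20,10)*14=140 best=225, r--
l=3 r=16: min(20,9)*13=117 best=225, r--
l=3 r=15: min(20,5)*12=60 best=225, r--
l=3 r=14: min(20,2)*11=22 best=225, r--
l=3 r=13: min(20,8)*10=80 best=225, r--
l=3 r=12: min(20,3)*9=27 best=225, r--

l=3, r=11, best area=225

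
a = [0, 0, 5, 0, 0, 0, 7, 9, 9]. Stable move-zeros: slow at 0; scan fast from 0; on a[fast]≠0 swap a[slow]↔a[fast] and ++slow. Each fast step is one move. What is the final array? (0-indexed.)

(s=0,f=0) a[fast]=0 → fast++
(s=0,f=1) a[fast]=0 → fast++
(s=0,f=2) a[fast]=5≠0 swap→a[0]=5 → slow++,fast++
(s=1,f=3) a[fast]=0 → fast++
(s=1,f=4) a[fast]=0 → fast++
(s=1,f=5) a[fast]=0 → fast++
(s=1,f=6) a[fast]=7≠0 swap→a[1]=7 → slow++,fast++
(s=2,f=7) a[fast]=9≠0 swap→a[2]=9 → slow++,fast++
(s=3,f=8) a[fast]=9≠0 swap→a[3]=9 → slow++,fast++

[5, 7, 9, 9, 0, 0, 0, 0, 0]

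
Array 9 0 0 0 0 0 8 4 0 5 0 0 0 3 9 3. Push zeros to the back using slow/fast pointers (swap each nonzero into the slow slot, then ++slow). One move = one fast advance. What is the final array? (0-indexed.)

[9, 8, 4, 5, 3, 9, 3, 0, 0, 0, 0, 0, 0, 0, 0, 0]

(s=0,f=0) a[fast]=9≠0 swap→a[0]=9 → slow++,fast++
(s=1,f=1) a[fast]=0 → fast++
(s=1,f=2) a[fast]=0 → fast++
(s=1,f=3) a[fast]=0 → fast++
(s=1,f=4) a[fast]=0 → fast++
(s=1,f=5) a[fast]=0 → fast++
(s=1,f=6) a[fast]=8≠0 swap→a[1]=8 → slow++,fast++
(s=2,f=7) a[fast]=4≠0 swap→a[2]=4 → slow++,fast++
(s=3,f=8) a[fast]=0 → fast++
(s=3,f=9) a[fast]=5≠0 swap→a[3]=5 → slow++,fast++
(s=4,f=10) a[fast]=0 → fast++
(s=4,f=11) a[fast]=0 → fast++
(s=4,f=12) a[fast]=0 → fast++
(s=4,f=13) a[fast]=3≠0 swap→a[4]=3 → slow++,fast++
(s=5,f=14) a[fast]=9≠0 swap→a[5]=9 → slow++,fast++
(s=6,f=15) a[fast]=3≠0 swap→a[6]=3 → slow++,fast++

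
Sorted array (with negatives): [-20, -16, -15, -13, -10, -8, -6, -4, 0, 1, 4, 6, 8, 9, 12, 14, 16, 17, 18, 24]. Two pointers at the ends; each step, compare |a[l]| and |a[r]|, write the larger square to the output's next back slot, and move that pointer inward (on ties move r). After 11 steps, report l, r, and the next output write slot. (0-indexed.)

[0,19] |-20|<=|24| out[19]=576 → r--
[0,18] |-20|>|18| out[18]=400 → l++
[1,18] |-16|<=|18| out[17]=324 → r--
[1,17] |-16|<=|17| out[16]=289 → r--
[1,16] |-16|<=|16| out[15]=256 → r--
[1,15] |-16|>|14| out[14]=256 → l++
[2,15] |-15|>|14| out[13]=225 → l++
[3,15] |-13|<=|14| out[12]=196 → r--
[3,14] |-13|>|12| out[11]=169 → l++
[4,14] |-10|<=|12| out[10]=144 → r--
[4,13] |-10|>|9| out[9]=100 → l++

l=5, r=13, next write slot=8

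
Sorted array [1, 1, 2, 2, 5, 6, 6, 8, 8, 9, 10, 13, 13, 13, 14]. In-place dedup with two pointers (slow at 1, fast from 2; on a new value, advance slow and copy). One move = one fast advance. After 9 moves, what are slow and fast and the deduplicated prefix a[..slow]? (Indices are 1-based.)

slow=1 fast=2: a[fast]=1=a[slow] dup, fast++
slow=1 fast=3: a[fast]=2≠a[slow]=1 write a[2]=2, slow++,fast++
slow=2 fast=4: a[fast]=2=a[slow] dup, fast++
slow=2 fast=5: a[fast]=5≠a[slow]=2 write a[3]=5, slow++,fast++
slow=3 fast=6: a[fast]=6≠a[slow]=5 write a[4]=6, slow++,fast++
slow=4 fast=7: a[fast]=6=a[slow] dup, fast++
slow=4 fast=8: a[fast]=8≠a[slow]=6 write a[5]=8, slow++,fast++
slow=5 fast=9: a[fast]=8=a[slow] dup, fast++
slow=5 fast=10: a[fast]=9≠a[slow]=8 write a[6]=9, slow++,fast++

slow=6, fast=11, prefix=[1, 2, 5, 6, 8, 9]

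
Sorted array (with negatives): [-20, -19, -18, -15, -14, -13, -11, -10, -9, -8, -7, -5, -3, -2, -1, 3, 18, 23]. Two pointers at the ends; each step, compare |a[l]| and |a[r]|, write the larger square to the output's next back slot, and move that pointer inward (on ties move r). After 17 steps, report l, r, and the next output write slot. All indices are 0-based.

[0,17] |-20|<=|23| out[17]=529 → r--
[0,16] |-20|>|18| out[16]=400 → l++
[1,16] |-19|>|18| out[15]=361 → l++
[2,16] |-18|<=|18| out[14]=324 → r--
[2,15] |-18|>|3| out[13]=324 → l++
[3,15] |-15|>|3| out[12]=225 → l++
[4,15] |-14|>|3| out[11]=196 → l++
[5,15] |-13|>|3| out[10]=169 → l++
[6,15] |-11|>|3| out[9]=121 → l++
[7,15] |-10|>|3| out[8]=100 → l++
[8,15] |-9|>|3| out[7]=81 → l++
[9,15] |-8|>|3| out[6]=64 → l++
[10,15] |-7|>|3| out[5]=49 → l++
[11,15] |-5|>|3| out[4]=25 → l++
[12,15] |-3|<=|3| out[3]=9 → r--
[12,14] |-3|>|-1| out[2]=9 → l++
[13,14] |-2|>|-1| out[1]=4 → l++

l=14, r=14, next write slot=0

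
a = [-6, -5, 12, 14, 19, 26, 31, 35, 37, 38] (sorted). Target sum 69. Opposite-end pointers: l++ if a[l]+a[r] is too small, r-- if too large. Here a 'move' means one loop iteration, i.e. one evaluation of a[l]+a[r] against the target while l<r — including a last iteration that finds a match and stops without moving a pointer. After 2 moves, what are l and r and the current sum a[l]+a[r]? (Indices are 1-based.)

l=3, r=10, sum=50

[1,10] -6+38=32 <69 → l++
[2,10] -5+38=33 <69 → l++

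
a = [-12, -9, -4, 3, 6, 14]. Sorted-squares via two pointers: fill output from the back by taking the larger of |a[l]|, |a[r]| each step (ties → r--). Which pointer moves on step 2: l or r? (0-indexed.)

l=0 r=5: |-12|<=|14| out[5]=196, r--
l=0 r=4: |-12|>|6| out[4]=144, l++

l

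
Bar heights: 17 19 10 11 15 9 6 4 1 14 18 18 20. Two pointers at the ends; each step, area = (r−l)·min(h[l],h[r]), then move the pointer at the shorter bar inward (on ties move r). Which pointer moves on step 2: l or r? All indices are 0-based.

l

l=0 r=12: min(17,20)*12=204 best=204 *, l++
l=1 r=12: min(19,20)*11=209 best=209 *, l++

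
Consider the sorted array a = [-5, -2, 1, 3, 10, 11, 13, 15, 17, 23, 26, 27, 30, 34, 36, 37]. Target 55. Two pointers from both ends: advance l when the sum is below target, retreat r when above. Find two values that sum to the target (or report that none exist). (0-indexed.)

no pair

l=0 r=15: -5+37=32 <55, l++
l=1 r=15: -2+37=35 <55, l++
l=2 r=15: 1+37=38 <55, l++
l=3 r=15: 3+37=40 <55, l++
l=4 r=15: 10+37=47 <55, l++
l=5 r=15: 11+37=48 <55, l++
l=6 r=15: 13+37=50 <55, l++
l=7 r=15: 15+37=52 <55, l++
l=8 r=15: 17+37=54 <55, l++
l=9 r=15: 23+37=60 >55, r--
l=9 r=14: 23+36=59 >55, r--
l=9 r=13: 23+34=57 >55, r--
l=9 r=12: 23+30=53 <55, l++
l=10 r=12: 26+30=56 >55, r--
l=10 r=11: 26+27=53 <55, l++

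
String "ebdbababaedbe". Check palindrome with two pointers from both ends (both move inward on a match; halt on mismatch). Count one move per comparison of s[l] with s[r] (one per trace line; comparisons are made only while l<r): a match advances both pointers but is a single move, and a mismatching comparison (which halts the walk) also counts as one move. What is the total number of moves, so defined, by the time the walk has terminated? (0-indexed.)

l=0 r=12: 'e'=='e', l++,r--
l=1 r=11: 'b'=='b', l++,r--
l=2 r=10: 'd'=='d', l++,r--
l=3 r=9: 'b'!='e', stop

4 moves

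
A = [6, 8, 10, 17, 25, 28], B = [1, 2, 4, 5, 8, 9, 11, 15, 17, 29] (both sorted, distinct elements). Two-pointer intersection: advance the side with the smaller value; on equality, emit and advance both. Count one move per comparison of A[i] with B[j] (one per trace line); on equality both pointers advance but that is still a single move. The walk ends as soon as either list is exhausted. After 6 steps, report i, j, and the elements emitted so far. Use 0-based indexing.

i=0 j=0: 6>1, j++
i=0 j=1: 6>2, j++
i=0 j=2: 6>4, j++
i=0 j=3: 6>5, j++
i=0 j=4: 6<8, i++
i=1 j=4: 8==8 emit, i++,j++

i=2, j=5, emitted=[8]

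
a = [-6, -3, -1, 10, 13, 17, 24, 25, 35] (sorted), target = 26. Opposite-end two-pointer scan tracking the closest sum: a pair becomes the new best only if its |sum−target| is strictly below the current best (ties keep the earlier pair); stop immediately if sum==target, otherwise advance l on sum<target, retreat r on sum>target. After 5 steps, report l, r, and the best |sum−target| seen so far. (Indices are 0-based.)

l=3, r=6, best |Δ|=2

[0,8] -6+35=29 d=3 * → r--
[0,7] -6+25=19 d=7 → l++
[1,7] -3+25=22 d=4 → l++
[2,7] -1+25=24 d=2 * → l++
[3,7] 10+25=35 d=9 → r--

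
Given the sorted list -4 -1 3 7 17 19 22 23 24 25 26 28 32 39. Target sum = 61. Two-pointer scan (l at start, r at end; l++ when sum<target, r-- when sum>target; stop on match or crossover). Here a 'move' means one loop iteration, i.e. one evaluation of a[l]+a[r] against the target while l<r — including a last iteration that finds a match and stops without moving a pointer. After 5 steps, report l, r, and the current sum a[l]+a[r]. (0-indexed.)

[0,13] -4+39=35 <61 → l++
[1,13] -1+39=38 <61 → l++
[2,13] 3+39=42 <61 → l++
[3,13] 7+39=46 <61 → l++
[4,13] 17+39=56 <61 → l++

l=5, r=13, sum=58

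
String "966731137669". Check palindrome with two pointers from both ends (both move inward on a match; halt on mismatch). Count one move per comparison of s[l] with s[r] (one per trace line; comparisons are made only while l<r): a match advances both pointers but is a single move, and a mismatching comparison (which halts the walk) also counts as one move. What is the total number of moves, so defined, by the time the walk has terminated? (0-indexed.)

[0,11] '9'=='9' → l++,r--
[1,10] '6'=='6' → l++,r--
[2,9] '6'=='6' → l++,r--
[3,8] '7'=='7' → l++,r--
[4,7] '3'=='3' → l++,r--
[5,6] '1'=='1' → l++,r--

6 moves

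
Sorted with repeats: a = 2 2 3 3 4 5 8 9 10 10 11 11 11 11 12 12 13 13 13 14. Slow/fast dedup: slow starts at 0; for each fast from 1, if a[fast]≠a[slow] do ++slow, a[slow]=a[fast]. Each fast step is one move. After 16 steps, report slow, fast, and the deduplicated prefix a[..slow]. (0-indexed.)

slow=9, fast=17, prefix=[2, 3, 4, 5, 8, 9, 10, 11, 12, 13]

slow=0 fast=1: a[fast]=2=a[slow] dup, fast++
slow=0 fast=2: a[fast]=3≠a[slow]=2 write a[1]=3, slow++,fast++
slow=1 fast=3: a[fast]=3=a[slow] dup, fast++
slow=1 fast=4: a[fast]=4≠a[slow]=3 write a[2]=4, slow++,fast++
slow=2 fast=5: a[fast]=5≠a[slow]=4 write a[3]=5, slow++,fast++
slow=3 fast=6: a[fast]=8≠a[slow]=5 write a[4]=8, slow++,fast++
slow=4 fast=7: a[fast]=9≠a[slow]=8 write a[5]=9, slow++,fast++
slow=5 fast=8: a[fast]=10≠a[slow]=9 write a[6]=10, slow++,fast++
slow=6 fast=9: a[fast]=10=a[slow] dup, fast++
slow=6 fast=10: a[fast]=11≠a[slow]=10 write a[7]=11, slow++,fast++
slow=7 fast=11: a[fast]=11=a[slow] dup, fast++
slow=7 fast=12: a[fast]=11=a[slow] dup, fast++
slow=7 fast=13: a[fast]=11=a[slow] dup, fast++
slow=7 fast=14: a[fast]=12≠a[slow]=11 write a[8]=12, slow++,fast++
slow=8 fast=15: a[fast]=12=a[slow] dup, fast++
slow=8 fast=16: a[fast]=13≠a[slow]=12 write a[9]=13, slow++,fast++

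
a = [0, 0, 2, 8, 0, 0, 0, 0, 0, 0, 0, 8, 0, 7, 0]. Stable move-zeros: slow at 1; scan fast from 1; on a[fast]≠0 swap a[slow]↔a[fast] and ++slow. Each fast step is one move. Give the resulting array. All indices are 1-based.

[2, 8, 8, 7, 0, 0, 0, 0, 0, 0, 0, 0, 0, 0, 0]

slow=1 fast=1: a[fast]=0, fast++
slow=1 fast=2: a[fast]=0, fast++
slow=1 fast=3: a[fast]=2≠0 swap→a[1]=2, slow++,fast++
slow=2 fast=4: a[fast]=8≠0 swap→a[2]=8, slow++,fast++
slow=3 fast=5: a[fast]=0, fast++
slow=3 fast=6: a[fast]=0, fast++
slow=3 fast=7: a[fast]=0, fast++
slow=3 fast=8: a[fast]=0, fast++
slow=3 fast=9: a[fast]=0, fast++
slow=3 fast=10: a[fast]=0, fast++
slow=3 fast=11: a[fast]=0, fast++
slow=3 fast=12: a[fast]=8≠0 swap→a[3]=8, slow++,fast++
slow=4 fast=13: a[fast]=0, fast++
slow=4 fast=14: a[fast]=7≠0 swap→a[4]=7, slow++,fast++
slow=5 fast=15: a[fast]=0, fast++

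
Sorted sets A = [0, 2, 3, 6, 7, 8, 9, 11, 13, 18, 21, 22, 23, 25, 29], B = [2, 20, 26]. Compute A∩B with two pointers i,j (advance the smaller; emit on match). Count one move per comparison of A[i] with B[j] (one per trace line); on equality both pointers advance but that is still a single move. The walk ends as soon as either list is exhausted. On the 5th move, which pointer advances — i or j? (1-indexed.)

i

[i=1,j=1] 0<2 → i++
[i=2,j=1] 2==2 emit → i++,j++
[i=3,j=2] 3<20 → i++
[i=4,j=2] 6<20 → i++
[i=5,j=2] 7<20 → i++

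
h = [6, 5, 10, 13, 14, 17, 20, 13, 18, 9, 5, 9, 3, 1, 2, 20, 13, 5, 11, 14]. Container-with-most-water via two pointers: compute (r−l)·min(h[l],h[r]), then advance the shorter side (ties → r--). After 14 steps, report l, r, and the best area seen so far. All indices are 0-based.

l=6, r=11, best area=210

l=0 r=19: min(6,14)*19=114 best=114 *, l++
l=1 r=19: min(5,14)*18=90 best=114, l++
l=2 r=19: min(10,14)*17=170 best=170 *, l++
l=3 r=19: min(13,14)*16=208 best=208 *, l++
l=4 r=19: min(14,14)*15=210 best=210 *, r--
l=4 r=18: min(14,11)*14=154 best=210, r--
l=4 r=17: min(14,5)*13=65 best=210, r--
l=4 r=16: min(14,13)*12=156 best=210, r--
l=4 r=15: min(14,20)*11=154 best=210, l++
l=5 r=15: min(17,20)*10=170 best=210, l++
l=6 r=15: min(20,20)*9=180 best=210, r--
l=6 r=14: min(20,2)*8=16 best=210, r--
l=6 r=13: min(20,1)*7=7 best=210, r--
l=6 r=12: min(20,3)*6=18 best=210, r--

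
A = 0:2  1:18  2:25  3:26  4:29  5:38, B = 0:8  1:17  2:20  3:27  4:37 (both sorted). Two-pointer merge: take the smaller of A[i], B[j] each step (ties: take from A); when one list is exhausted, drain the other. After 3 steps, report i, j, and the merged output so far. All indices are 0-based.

[i=0,j=0] A[i]=2<=B[j]=8 take 2 → i++
[i=1,j=0] A[i]=18>B[j]=8 take 8 → j++
[i=1,j=1] A[i]=18>B[j]=17 take 17 → j++

i=1, j=2, merged so far=[2, 8, 17]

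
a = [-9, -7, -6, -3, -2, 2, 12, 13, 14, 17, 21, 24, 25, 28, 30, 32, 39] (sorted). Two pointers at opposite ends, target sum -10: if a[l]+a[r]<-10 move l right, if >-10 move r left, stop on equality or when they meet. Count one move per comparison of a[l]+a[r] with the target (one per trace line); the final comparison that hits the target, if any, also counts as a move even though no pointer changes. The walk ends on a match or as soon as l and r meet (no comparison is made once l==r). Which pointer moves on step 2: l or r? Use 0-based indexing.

l=0 r=16: -9+39=30 >-10, r--
l=0 r=15: -9+32=23 >-10, r--

r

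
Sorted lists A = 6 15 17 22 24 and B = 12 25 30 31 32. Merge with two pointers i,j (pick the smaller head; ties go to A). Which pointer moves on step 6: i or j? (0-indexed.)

i=0 j=0: A[i]=6<=B[j]=12 take 6, i++
i=1 j=0: A[i]=15>B[j]=12 take 12, j++
i=1 j=1: A[i]=15<=B[j]=25 take 15, i++
i=2 j=1: A[i]=17<=B[j]=25 take 17, i++
i=3 j=1: A[i]=22<=B[j]=25 take 22, i++
i=4 j=1: A[i]=24<=B[j]=25 take 24, i++

i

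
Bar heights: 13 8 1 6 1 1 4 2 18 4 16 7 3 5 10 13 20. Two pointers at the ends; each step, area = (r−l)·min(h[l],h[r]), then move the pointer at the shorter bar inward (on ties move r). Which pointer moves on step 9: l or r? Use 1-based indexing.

l

l=1 r=17: min(13,20)*16=208 best=208 *, l++
l=2 r=17: min(8,20)*15=120 best=208, l++
l=3 r=17: min(1,20)*14=14 best=208, l++
l=4 r=17: min(6,20)*13=78 best=208, l++
l=5 r=17: min(1,20)*12=12 best=208, l++
l=6 r=17: min(1,20)*11=11 best=208, l++
l=7 r=17: min(4,20)*10=40 best=208, l++
l=8 r=17: min(2,20)*9=18 best=208, l++
l=9 r=17: min(18,20)*8=144 best=208, l++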